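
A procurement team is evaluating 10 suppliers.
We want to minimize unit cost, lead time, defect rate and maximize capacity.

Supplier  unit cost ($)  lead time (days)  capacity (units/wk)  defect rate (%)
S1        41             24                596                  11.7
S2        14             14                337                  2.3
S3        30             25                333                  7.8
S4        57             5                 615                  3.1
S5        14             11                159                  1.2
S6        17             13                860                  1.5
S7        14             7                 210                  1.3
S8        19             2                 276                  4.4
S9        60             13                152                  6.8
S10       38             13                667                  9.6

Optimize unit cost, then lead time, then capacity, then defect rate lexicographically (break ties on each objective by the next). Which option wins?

S7

First minimize unit cost: best is 14, kept {S2, S5, S7}.
Then minimize lead time: best is 7, kept {S7}.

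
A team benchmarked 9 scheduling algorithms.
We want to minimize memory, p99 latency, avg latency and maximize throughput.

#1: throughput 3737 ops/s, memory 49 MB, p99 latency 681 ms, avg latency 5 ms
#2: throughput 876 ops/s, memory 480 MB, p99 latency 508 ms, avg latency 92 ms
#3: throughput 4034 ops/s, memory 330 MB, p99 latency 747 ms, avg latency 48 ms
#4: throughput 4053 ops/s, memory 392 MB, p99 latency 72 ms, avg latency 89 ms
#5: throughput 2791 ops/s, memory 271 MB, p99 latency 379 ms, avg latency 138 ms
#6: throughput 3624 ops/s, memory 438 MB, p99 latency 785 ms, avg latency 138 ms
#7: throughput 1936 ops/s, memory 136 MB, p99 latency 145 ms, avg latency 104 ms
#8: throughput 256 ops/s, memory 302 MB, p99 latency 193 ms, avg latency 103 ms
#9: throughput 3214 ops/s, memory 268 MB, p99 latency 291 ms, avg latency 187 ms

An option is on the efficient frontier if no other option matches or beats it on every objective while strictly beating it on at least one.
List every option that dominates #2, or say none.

#4: throughput 4053≥876, memory 392≤480, p99 latency 72≤508, avg latency 89≤92 — dominates #2.
Others (#1, #3, #5, #6, #7, #8, #9) are each worse than #2 on at least one objective.

#4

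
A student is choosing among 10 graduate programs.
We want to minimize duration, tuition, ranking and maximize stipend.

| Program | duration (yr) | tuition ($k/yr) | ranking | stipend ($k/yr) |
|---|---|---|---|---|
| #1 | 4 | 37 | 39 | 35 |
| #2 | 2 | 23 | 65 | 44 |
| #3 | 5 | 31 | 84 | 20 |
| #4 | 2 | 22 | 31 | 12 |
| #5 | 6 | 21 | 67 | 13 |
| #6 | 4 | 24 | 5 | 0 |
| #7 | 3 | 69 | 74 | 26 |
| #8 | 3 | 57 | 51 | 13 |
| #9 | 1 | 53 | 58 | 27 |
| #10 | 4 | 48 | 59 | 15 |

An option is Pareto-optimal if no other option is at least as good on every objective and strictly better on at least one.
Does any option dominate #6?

No

#1: worse on tuition (37 vs 24).
#2: worse on ranking (65 vs 5).
#3: worse on duration (5 vs 4).
#4: worse on ranking (31 vs 5).
#5: worse on duration (6 vs 4).
#7: worse on tuition (69 vs 24).
#8: worse on tuition (57 vs 24).
#9: worse on tuition (53 vs 24).
#10: worse on tuition (48 vs 24).
No option is at least as good as #6 on every objective and strictly better on one.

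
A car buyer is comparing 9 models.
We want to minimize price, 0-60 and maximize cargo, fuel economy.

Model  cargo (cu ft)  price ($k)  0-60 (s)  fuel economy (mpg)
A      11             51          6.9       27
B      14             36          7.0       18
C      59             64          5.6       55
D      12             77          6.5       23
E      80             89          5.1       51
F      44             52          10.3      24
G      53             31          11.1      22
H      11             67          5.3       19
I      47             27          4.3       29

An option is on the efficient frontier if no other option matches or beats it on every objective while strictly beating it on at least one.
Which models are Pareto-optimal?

C, E, G, I

A: dominated by I (cargo 47≥11, price 27≤51, 0-60 4.3≤6.9, fuel economy 29≥27).
B: dominated by I (cargo 47≥14, price 27≤36, 0-60 4.3≤7.0, fuel economy 29≥18).
C: not dominated (best fuel economy).
D: dominated by C (cargo 59≥12, price 64≤77, 0-60 5.6≤6.5, fuel economy 55≥23).
E: not dominated (best cargo).
F: dominated by I (cargo 47≥44, price 27≤52, 0-60 4.3≤10.3, fuel economy 29≥24).
G: not dominated.
H: dominated by I (cargo 47≥11, price 27≤67, 0-60 4.3≤5.3, fuel economy 29≥19).
I: not dominated (best price).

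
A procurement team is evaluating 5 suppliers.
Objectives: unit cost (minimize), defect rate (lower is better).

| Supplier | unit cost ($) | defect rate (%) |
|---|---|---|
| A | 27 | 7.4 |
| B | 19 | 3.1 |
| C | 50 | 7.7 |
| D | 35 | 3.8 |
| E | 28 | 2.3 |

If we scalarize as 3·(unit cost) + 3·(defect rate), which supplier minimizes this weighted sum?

B

A: 3·27 + 3·7.4 = 103.2
B: 3·19 + 3·3.1 = 66.3
C: 3·50 + 3·7.7 = 173.1
D: 3·35 + 3·3.8 = 116.4
E: 3·28 + 3·2.3 = 90.9
Lowest: B at 66.3.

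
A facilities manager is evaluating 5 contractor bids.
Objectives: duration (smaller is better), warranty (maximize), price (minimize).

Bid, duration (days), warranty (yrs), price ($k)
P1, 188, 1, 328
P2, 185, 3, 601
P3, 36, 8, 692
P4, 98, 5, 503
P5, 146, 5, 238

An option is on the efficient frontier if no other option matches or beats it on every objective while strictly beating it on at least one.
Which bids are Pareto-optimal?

P3, P4, P5

P1: dominated by P5 (duration 146≤188, warranty 5≥1, price 238≤328).
P2: dominated by P4 (duration 98≤185, warranty 5≥3, price 503≤601).
P3: not dominated (best duration).
P4: not dominated.
P5: not dominated (best price).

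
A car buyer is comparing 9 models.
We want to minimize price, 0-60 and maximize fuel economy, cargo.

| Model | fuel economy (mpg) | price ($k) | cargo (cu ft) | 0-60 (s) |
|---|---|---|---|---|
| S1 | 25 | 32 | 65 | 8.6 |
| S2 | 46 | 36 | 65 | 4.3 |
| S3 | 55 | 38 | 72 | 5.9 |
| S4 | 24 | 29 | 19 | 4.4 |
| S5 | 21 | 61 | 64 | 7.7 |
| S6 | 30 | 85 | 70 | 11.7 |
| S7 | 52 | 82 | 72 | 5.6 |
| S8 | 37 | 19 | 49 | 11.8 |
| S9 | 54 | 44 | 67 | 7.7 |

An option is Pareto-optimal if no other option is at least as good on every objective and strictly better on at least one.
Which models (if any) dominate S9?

S3

S3: fuel economy 55≥54, price 38≤44, cargo 72≥67, 0-60 5.9≤7.7 — dominates S9.
Others (S1, S2, S4, S5, S6, S7, S8) are each worse than S9 on at least one objective.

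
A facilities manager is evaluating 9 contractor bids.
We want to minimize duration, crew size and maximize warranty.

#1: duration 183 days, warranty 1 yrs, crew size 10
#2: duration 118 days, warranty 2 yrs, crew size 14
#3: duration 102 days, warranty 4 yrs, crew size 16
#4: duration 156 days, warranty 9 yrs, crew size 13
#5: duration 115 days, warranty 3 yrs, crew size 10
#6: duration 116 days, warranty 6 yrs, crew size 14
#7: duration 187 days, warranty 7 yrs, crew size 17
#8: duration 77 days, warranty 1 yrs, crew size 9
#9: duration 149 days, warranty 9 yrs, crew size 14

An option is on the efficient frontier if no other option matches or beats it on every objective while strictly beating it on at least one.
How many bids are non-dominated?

6

#1: dominated by #5 (duration 115≤183, warranty 3≥1, crew size 10≤10).
#2: dominated by #5 (duration 115≤118, warranty 3≥2, crew size 10≤14).
#3: not dominated.
#4: not dominated.
#5: not dominated.
#6: not dominated.
#7: dominated by #4 (duration 156≤187, warranty 9≥7, crew size 13≤17).
#8: not dominated (best duration).
#9: not dominated.
Pareto-optimal: #3, #4, #5, #6, #8, #9 → 6.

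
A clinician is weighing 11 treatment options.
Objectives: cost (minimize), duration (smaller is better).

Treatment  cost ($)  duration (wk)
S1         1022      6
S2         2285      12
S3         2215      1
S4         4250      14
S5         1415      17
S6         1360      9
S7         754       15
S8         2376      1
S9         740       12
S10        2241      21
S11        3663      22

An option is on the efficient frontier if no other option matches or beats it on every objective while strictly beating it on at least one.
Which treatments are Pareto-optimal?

S1: not dominated.
S2: dominated by S1 (cost 1022≤2285, duration 6≤12).
S3: not dominated.
S4: dominated by S1 (cost 1022≤4250, duration 6≤14).
S5: dominated by S1 (cost 1022≤1415, duration 6≤17).
S6: dominated by S1 (cost 1022≤1360, duration 6≤9).
S7: dominated by S9 (cost 740≤754, duration 12≤15).
S8: dominated by S3 (cost 2215≤2376, duration 1≤1).
S9: not dominated (best cost).
S10: dominated by S1 (cost 1022≤2241, duration 6≤21).
S11: dominated by S1 (cost 1022≤3663, duration 6≤22).

S1, S3, S9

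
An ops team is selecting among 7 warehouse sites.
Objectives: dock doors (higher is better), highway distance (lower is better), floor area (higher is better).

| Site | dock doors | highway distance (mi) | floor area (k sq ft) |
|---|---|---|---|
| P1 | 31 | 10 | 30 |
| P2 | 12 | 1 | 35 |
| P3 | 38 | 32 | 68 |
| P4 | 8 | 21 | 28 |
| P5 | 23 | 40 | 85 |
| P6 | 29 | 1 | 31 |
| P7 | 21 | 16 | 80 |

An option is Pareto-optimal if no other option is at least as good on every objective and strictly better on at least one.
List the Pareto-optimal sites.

P1, P2, P3, P5, P6, P7

P1: not dominated.
P2: not dominated.
P3: not dominated (best dock doors).
P4: dominated by P1 (dock doors 31≥8, highway distance 10≤21, floor area 30≥28).
P5: not dominated (best floor area).
P6: not dominated.
P7: not dominated.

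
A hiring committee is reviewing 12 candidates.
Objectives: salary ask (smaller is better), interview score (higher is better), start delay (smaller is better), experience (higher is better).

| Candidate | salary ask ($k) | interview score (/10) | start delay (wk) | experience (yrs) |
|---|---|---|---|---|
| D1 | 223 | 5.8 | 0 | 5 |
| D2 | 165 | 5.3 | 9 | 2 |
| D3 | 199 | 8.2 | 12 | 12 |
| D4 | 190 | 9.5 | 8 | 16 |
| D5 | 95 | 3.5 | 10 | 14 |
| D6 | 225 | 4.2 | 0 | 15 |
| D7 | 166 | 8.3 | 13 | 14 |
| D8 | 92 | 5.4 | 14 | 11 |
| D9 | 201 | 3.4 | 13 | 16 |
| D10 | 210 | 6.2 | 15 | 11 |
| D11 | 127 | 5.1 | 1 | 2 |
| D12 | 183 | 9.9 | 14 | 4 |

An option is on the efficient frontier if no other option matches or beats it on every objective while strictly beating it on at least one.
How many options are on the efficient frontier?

9

D1: not dominated.
D2: not dominated.
D3: dominated by D4 (salary ask 190≤199, interview score 9.5≥8.2, start delay 8≤12, experience 16≥12).
D4: not dominated.
D5: not dominated.
D6: not dominated.
D7: not dominated.
D8: not dominated (best salary ask).
D9: dominated by D4 (salary ask 190≤201, interview score 9.5≥3.4, start delay 8≤13, experience 16≥16).
D10: dominated by D3 (salary ask 199≤210, interview score 8.2≥6.2, start delay 12≤15, experience 12≥11).
D11: not dominated.
D12: not dominated (best interview score).
Pareto-optimal: D1, D2, D4, D5, D6, D7, D8, D11, D12 → 9.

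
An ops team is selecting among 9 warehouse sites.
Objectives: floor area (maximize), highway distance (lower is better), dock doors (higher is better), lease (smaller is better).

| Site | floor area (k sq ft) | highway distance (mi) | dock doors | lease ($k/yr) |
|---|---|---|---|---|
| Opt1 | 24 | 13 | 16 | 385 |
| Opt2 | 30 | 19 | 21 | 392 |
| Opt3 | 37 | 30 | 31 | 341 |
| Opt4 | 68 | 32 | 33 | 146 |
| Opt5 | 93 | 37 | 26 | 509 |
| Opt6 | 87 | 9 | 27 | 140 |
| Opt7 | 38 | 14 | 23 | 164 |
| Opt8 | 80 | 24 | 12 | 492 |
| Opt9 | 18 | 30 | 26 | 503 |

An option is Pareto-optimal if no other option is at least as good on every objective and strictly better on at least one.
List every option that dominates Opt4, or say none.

none

Opt1: worse on floor area (24 vs 68).
Opt2: worse on floor area (30 vs 68).
Opt3: worse on floor area (37 vs 68).
Opt5: worse on highway distance (37 vs 32).
Opt6: worse on dock doors (27 vs 33).
Opt7: worse on floor area (38 vs 68).
Opt8: worse on dock doors (12 vs 33).
Opt9: worse on floor area (18 vs 68).
No option dominates Opt4.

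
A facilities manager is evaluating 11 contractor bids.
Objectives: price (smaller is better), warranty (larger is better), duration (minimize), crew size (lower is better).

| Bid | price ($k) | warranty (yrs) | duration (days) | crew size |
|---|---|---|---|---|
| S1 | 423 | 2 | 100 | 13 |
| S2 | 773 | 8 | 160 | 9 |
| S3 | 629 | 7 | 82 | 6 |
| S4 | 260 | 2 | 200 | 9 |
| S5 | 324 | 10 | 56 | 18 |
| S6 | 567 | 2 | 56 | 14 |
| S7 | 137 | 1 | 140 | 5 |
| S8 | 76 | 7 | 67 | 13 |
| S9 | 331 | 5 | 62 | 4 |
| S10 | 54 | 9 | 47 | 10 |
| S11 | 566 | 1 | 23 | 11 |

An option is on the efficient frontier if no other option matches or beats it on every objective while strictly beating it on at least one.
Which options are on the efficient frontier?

S2, S3, S4, S5, S7, S9, S10, S11

S1: dominated by S8 (price 76≤423, warranty 7≥2, duration 67≤100, crew size 13≤13).
S2: not dominated.
S3: not dominated.
S4: not dominated.
S5: not dominated (best warranty).
S6: dominated by S10 (price 54≤567, warranty 9≥2, duration 47≤56, crew size 10≤14).
S7: not dominated.
S8: dominated by S10 (price 54≤76, warranty 9≥7, duration 47≤67, crew size 10≤13).
S9: not dominated (best crew size).
S10: not dominated (best price).
S11: not dominated (best duration).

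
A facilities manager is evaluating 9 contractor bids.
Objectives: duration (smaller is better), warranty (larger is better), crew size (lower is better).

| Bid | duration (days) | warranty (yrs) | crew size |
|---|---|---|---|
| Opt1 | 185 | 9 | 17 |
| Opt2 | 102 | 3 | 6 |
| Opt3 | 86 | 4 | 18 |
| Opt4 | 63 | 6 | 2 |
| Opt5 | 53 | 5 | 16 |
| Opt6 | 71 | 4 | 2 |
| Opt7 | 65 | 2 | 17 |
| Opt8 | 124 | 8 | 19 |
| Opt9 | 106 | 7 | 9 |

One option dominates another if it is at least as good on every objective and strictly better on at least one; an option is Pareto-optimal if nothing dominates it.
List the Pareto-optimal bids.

Opt1: not dominated (best warranty).
Opt2: dominated by Opt4 (duration 63≤102, warranty 6≥3, crew size 2≤6).
Opt3: dominated by Opt4 (duration 63≤86, warranty 6≥4, crew size 2≤18).
Opt4: not dominated.
Opt5: not dominated (best duration).
Opt6: dominated by Opt4 (duration 63≤71, warranty 6≥4, crew size 2≤2).
Opt7: dominated by Opt4 (duration 63≤65, warranty 6≥2, crew size 2≤17).
Opt8: not dominated.
Opt9: not dominated.

Opt1, Opt4, Opt5, Opt8, Opt9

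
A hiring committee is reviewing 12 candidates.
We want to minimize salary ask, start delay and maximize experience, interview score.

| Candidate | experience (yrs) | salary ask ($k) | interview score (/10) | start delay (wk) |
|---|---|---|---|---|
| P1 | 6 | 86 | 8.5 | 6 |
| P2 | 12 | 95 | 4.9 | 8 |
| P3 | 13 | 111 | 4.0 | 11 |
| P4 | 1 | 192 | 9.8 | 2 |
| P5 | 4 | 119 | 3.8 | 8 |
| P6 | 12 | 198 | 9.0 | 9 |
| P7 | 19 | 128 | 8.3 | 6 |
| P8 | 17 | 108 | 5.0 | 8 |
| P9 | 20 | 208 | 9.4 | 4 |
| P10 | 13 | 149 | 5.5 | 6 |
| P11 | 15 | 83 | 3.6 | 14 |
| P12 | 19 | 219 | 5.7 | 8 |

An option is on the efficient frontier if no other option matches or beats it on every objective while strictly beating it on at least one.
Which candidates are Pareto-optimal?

P1, P2, P4, P6, P7, P8, P9, P11

P1: not dominated.
P2: not dominated.
P3: dominated by P8 (experience 17≥13, salary ask 108≤111, interview score 5.0≥4.0, start delay 8≤11).
P4: not dominated (best interview score).
P5: dominated by P1 (experience 6≥4, salary ask 86≤119, interview score 8.5≥3.8, start delay 6≤8).
P6: not dominated.
P7: not dominated.
P8: not dominated.
P9: not dominated (best experience).
P10: dominated by P7 (experience 19≥13, salary ask 128≤149, interview score 8.3≥5.5, start delay 6≤6).
P11: not dominated (best salary ask).
P12: dominated by P7 (experience 19≥19, salary ask 128≤219, interview score 8.3≥5.7, start delay 6≤8).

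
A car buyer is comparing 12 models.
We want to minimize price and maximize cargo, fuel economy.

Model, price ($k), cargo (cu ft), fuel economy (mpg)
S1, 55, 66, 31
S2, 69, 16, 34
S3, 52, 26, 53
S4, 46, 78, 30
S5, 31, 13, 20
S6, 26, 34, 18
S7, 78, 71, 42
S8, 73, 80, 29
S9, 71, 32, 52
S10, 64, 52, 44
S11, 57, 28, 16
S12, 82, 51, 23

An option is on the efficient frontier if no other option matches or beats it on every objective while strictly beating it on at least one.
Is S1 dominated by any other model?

S2: worse on price (69 vs 55).
S3: worse on cargo (26 vs 66).
S4: worse on fuel economy (30 vs 31).
S5: worse on cargo (13 vs 66).
S6: worse on cargo (34 vs 66).
S7: worse on price (78 vs 55).
S8: worse on price (73 vs 55).
S9: worse on price (71 vs 55).
S10: worse on price (64 vs 55).
S11: worse on price (57 vs 55).
S12: worse on price (82 vs 55).
No option is at least as good as S1 on every objective and strictly better on one.

No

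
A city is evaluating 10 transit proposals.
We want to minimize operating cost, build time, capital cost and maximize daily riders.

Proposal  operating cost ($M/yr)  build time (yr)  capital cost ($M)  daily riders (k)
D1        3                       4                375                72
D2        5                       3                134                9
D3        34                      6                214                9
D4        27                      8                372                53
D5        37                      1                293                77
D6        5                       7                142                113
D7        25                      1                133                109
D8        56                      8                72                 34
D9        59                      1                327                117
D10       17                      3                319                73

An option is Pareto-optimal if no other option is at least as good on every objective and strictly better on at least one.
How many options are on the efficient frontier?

7

D1: not dominated (best operating cost).
D2: not dominated.
D3: dominated by D2 (operating cost 5≤34, build time 3≤6, capital cost 134≤214, daily riders 9≥9).
D4: dominated by D6 (operating cost 5≤27, build time 7≤8, capital cost 142≤372, daily riders 113≥53).
D5: dominated by D7 (operating cost 25≤37, build time 1≤1, capital cost 133≤293, daily riders 109≥77).
D6: not dominated.
D7: not dominated.
D8: not dominated (best capital cost).
D9: not dominated (best daily riders).
D10: not dominated.
Pareto-optimal: D1, D2, D6, D7, D8, D9, D10 → 7.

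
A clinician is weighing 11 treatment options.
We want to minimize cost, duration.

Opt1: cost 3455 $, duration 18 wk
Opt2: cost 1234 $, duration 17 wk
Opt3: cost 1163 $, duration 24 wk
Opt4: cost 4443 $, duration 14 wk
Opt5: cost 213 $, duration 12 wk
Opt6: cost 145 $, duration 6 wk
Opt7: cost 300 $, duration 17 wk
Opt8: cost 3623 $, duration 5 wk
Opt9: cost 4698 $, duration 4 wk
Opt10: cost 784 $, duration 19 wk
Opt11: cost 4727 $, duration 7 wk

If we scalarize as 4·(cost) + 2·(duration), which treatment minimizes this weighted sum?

Opt6

Opt1: 4·3455 + 2·18 = 13856
Opt2: 4·1234 + 2·17 = 4970
Opt3: 4·1163 + 2·24 = 4700
Opt4: 4·4443 + 2·14 = 17800
Opt5: 4·213 + 2·12 = 876
Opt6: 4·145 + 2·6 = 592
Opt7: 4·300 + 2·17 = 1234
Opt8: 4·3623 + 2·5 = 14502
Opt9: 4·4698 + 2·4 = 18800
Opt10: 4·784 + 2·19 = 3174
Opt11: 4·4727 + 2·7 = 18922
Lowest: Opt6 at 592.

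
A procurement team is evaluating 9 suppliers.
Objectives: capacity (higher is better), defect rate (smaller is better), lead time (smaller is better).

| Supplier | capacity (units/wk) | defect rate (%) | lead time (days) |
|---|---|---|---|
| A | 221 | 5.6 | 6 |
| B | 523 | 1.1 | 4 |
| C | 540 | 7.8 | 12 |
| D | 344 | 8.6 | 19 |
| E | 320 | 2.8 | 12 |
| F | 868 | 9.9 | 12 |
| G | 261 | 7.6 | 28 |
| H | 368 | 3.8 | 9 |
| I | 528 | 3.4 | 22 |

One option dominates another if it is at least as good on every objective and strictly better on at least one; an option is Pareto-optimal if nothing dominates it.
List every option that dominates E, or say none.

B: capacity 523≥320, defect rate 1.1≤2.8, lead time 4≤12 — dominates E.
Others (A, C, D, F, G, H, I) are each worse than E on at least one objective.

B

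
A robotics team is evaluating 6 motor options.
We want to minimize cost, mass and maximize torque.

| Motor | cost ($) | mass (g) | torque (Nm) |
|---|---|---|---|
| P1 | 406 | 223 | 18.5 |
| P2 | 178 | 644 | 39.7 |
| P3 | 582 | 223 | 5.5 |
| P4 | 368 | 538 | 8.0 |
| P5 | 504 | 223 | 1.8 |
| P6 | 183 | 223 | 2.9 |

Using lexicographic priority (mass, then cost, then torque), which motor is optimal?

First minimize mass: best is 223, kept {P1, P3, P5, P6}.
Then minimize cost: best is 183, kept {P6}.

P6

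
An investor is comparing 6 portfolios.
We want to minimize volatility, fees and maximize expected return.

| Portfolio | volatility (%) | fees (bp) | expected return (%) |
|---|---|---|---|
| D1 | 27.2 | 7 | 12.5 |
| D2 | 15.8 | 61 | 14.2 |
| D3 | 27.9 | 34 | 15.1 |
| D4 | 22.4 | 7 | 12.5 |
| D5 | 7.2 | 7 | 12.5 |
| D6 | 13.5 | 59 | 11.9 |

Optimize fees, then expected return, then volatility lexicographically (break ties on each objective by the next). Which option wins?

D5

First minimize fees: best is 7, kept {D1, D4, D5}.
Then maximize expected return: best is 12.5, kept {D1, D4, D5}.
Then minimize volatility: best is 7.2, kept {D5}.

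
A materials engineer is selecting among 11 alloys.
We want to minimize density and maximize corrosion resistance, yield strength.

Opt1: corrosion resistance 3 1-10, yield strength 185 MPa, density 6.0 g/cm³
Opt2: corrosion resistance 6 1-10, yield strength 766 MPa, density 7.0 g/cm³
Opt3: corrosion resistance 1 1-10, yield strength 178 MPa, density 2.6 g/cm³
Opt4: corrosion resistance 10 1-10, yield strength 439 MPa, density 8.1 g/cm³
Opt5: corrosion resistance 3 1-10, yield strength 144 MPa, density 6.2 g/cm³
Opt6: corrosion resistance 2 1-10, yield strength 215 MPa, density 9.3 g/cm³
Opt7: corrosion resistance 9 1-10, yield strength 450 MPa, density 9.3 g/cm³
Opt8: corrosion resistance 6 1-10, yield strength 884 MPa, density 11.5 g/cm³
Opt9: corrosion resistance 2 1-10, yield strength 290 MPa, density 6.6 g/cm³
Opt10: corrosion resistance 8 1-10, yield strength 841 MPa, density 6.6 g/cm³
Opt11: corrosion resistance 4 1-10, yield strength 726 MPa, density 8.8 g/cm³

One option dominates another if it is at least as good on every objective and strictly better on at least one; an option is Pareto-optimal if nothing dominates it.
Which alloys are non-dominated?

Opt1, Opt3, Opt4, Opt7, Opt8, Opt10

Opt1: not dominated.
Opt2: dominated by Opt10 (corrosion resistance 8≥6, yield strength 841≥766, density 6.6≤7.0).
Opt3: not dominated (best density).
Opt4: not dominated (best corrosion resistance).
Opt5: dominated by Opt1 (corrosion resistance 3≥3, yield strength 185≥144, density 6.0≤6.2).
Opt6: dominated by Opt2 (corrosion resistance 6≥2, yield strength 766≥215, density 7.0≤9.3).
Opt7: not dominated.
Opt8: not dominated (best yield strength).
Opt9: dominated by Opt10 (corrosion resistance 8≥2, yield strength 841≥290, density 6.6≤6.6).
Opt10: not dominated.
Opt11: dominated by Opt2 (corrosion resistance 6≥4, yield strength 766≥726, density 7.0≤8.8).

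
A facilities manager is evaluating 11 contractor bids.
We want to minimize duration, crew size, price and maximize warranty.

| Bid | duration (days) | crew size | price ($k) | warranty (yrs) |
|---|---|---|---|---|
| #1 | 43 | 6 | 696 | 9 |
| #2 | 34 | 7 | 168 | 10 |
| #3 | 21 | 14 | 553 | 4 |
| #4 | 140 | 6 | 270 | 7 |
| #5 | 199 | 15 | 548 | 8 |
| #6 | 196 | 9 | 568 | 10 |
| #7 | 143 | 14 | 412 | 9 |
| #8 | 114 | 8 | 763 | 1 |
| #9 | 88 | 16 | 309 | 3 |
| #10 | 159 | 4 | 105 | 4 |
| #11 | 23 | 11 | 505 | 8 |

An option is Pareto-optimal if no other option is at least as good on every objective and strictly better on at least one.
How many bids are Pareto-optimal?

#1: not dominated.
#2: not dominated.
#3: not dominated (best duration).
#4: not dominated.
#5: dominated by #2 (duration 34≤199, crew size 7≤15, price 168≤548, warranty 10≥8).
#6: dominated by #2 (duration 34≤196, crew size 7≤9, price 168≤568, warranty 10≥10).
#7: dominated by #2 (duration 34≤143, crew size 7≤14, price 168≤412, warranty 10≥9).
#8: dominated by #1 (duration 43≤114, crew size 6≤8, price 696≤763, warranty 9≥1).
#9: dominated by #2 (duration 34≤88, crew size 7≤16, price 168≤309, warranty 10≥3).
#10: not dominated (best crew size).
#11: not dominated.
Pareto-optimal: #1, #2, #3, #4, #10, #11 → 6.

6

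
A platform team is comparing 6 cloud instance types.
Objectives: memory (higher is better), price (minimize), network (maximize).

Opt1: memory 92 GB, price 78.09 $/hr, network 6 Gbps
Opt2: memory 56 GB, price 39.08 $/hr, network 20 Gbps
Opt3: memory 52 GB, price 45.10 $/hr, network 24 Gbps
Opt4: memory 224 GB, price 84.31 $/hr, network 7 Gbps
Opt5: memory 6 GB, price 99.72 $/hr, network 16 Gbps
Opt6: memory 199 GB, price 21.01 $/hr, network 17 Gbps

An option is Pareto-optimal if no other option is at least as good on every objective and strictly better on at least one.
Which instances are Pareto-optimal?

Opt1: dominated by Opt6 (memory 199≥92, price 21.01≤78.09, network 17≥6).
Opt2: not dominated.
Opt3: not dominated (best network).
Opt4: not dominated (best memory).
Opt5: dominated by Opt2 (memory 56≥6, price 39.08≤99.72, network 20≥16).
Opt6: not dominated (best price).

Opt2, Opt3, Opt4, Opt6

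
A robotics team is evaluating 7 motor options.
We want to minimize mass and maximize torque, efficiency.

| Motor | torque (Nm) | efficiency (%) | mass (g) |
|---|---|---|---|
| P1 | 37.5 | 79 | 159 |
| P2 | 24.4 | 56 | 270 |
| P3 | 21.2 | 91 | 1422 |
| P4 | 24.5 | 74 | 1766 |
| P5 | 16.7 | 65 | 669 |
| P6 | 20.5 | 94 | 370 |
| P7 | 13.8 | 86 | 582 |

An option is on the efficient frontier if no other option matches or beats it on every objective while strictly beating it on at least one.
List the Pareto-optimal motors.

P1: not dominated (best torque).
P2: dominated by P1 (torque 37.5≥24.4, efficiency 79≥56, mass 159≤270).
P3: not dominated.
P4: dominated by P1 (torque 37.5≥24.5, efficiency 79≥74, mass 159≤1766).
P5: dominated by P1 (torque 37.5≥16.7, efficiency 79≥65, mass 159≤669).
P6: not dominated (best efficiency).
P7: dominated by P6 (torque 20.5≥13.8, efficiency 94≥86, mass 370≤582).

P1, P3, P6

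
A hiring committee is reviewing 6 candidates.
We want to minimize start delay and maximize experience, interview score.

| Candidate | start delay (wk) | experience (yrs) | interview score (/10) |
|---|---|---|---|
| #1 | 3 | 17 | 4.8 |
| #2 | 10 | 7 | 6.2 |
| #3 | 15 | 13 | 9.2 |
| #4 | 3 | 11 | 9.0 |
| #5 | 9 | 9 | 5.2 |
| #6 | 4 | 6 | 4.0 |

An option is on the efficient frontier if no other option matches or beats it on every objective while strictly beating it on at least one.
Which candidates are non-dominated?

#1, #3, #4

#1: not dominated (best experience).
#2: dominated by #4 (start delay 3≤10, experience 11≥7, interview score 9.0≥6.2).
#3: not dominated (best interview score).
#4: not dominated.
#5: dominated by #4 (start delay 3≤9, experience 11≥9, interview score 9.0≥5.2).
#6: dominated by #1 (start delay 3≤4, experience 17≥6, interview score 4.8≥4.0).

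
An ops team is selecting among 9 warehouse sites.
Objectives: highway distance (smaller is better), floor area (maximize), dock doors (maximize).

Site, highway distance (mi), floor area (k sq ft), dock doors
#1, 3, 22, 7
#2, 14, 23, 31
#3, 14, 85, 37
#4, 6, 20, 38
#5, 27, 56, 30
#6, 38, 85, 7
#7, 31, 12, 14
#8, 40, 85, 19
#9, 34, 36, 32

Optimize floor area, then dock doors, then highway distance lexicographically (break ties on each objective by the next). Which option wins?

#3

First maximize floor area: best is 85, kept {#3, #6, #8}.
Then maximize dock doors: best is 37, kept {#3}.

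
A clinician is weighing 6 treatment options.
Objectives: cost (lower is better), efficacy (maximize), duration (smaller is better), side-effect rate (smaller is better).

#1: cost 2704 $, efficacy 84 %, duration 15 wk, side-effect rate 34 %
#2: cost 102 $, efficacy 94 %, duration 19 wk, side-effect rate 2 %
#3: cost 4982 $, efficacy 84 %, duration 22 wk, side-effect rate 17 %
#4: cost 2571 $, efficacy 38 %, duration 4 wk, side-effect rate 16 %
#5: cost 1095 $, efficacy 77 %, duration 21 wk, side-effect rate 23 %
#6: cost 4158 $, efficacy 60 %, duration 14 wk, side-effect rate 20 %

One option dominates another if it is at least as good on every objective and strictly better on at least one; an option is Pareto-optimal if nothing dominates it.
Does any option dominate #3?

Yes

#2 vs #3: cost 102≤4982, efficacy 94≥84, duration 19≤22, side-effect rate 2≤17 — #2 is at least as good on every objective and strictly better on at least one, so #2 dominates #3.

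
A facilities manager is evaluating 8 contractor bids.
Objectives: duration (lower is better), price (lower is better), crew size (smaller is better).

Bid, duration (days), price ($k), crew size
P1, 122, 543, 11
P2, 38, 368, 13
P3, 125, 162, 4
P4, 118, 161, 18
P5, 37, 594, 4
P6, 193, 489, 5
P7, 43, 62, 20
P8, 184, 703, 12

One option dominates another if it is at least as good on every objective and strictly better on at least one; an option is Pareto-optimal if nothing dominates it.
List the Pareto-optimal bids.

P1: not dominated.
P2: not dominated.
P3: not dominated.
P4: not dominated.
P5: not dominated (best duration).
P6: dominated by P3 (duration 125≤193, price 162≤489, crew size 4≤5).
P7: not dominated (best price).
P8: dominated by P1 (duration 122≤184, price 543≤703, crew size 11≤12).

P1, P2, P3, P4, P5, P7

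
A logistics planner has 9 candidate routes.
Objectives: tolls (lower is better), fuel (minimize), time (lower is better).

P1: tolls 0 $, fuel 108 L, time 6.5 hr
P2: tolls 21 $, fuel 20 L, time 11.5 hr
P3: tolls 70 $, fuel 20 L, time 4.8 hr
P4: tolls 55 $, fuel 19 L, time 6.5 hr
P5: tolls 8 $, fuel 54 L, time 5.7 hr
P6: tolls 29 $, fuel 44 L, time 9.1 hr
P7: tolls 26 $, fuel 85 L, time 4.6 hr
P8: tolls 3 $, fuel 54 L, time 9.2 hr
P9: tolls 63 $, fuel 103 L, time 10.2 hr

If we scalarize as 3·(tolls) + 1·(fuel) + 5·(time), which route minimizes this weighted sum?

P1: 3·0 + 1·108 + 5·6.5 = 140.5
P2: 3·21 + 1·20 + 5·11.5 = 140.5
P3: 3·70 + 1·20 + 5·4.8 = 254.0
P4: 3·55 + 1·19 + 5·6.5 = 216.5
P5: 3·8 + 1·54 + 5·5.7 = 106.5
P6: 3·29 + 1·44 + 5·9.1 = 176.5
P7: 3·26 + 1·85 + 5·4.6 = 186.0
P8: 3·3 + 1·54 + 5·9.2 = 109.0
P9: 3·63 + 1·103 + 5·10.2 = 343.0
Lowest: P5 at 106.5.

P5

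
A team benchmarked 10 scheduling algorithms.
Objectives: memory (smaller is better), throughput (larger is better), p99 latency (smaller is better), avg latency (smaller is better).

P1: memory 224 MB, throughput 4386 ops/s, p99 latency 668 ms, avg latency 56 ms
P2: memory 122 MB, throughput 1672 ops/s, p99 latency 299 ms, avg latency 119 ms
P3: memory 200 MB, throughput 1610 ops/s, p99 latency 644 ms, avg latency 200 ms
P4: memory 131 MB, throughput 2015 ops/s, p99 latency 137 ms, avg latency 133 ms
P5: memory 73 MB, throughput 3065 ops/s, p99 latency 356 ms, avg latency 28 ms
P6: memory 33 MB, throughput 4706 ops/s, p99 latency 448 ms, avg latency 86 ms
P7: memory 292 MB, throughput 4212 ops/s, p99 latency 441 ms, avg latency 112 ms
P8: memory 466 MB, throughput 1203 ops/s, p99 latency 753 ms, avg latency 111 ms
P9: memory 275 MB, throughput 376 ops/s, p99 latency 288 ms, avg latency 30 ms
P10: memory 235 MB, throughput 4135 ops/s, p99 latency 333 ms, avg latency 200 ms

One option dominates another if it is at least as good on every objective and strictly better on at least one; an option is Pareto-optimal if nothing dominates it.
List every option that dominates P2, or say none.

none

P1: worse on memory (224 vs 122).
P3: worse on memory (200 vs 122).
P4: worse on memory (131 vs 122).
P5: worse on p99 latency (356 vs 299).
P6: worse on p99 latency (448 vs 299).
P7: worse on memory (292 vs 122).
P8: worse on memory (466 vs 122).
P9: worse on memory (275 vs 122).
P10: worse on memory (235 vs 122).
No option dominates P2.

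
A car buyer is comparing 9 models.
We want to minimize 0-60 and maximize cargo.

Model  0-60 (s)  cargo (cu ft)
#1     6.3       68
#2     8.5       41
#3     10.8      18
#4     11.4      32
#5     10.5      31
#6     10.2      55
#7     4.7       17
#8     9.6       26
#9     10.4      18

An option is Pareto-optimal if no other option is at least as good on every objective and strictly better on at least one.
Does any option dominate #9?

#1 vs #9: 0-60 6.3≤10.4, cargo 68≥18 — #1 is at least as good on every objective and strictly better on at least one, so #1 dominates #9.

Yes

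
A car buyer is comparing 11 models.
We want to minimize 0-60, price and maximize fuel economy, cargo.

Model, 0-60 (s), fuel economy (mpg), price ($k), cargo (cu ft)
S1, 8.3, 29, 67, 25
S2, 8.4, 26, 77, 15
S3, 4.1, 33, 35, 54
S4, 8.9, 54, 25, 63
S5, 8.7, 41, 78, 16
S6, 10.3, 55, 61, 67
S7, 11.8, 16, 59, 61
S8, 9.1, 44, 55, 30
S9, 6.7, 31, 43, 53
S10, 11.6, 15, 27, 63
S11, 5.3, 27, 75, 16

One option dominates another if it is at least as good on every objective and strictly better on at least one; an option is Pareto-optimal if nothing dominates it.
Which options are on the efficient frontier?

S3, S4, S5, S6

S1: dominated by S3 (0-60 4.1≤8.3, fuel economy 33≥29, price 35≤67, cargo 54≥25).
S2: dominated by S1 (0-60 8.3≤8.4, fuel economy 29≥26, price 67≤77, cargo 25≥15).
S3: not dominated (best 0-60).
S4: not dominated (best price).
S5: not dominated.
S6: not dominated (best fuel economy).
S7: dominated by S4 (0-60 8.9≤11.8, fuel economy 54≥16, price 25≤59, cargo 63≥61).
S8: dominated by S4 (0-60 8.9≤9.1, fuel economy 54≥44, price 25≤55, cargo 63≥30).
S9: dominated by S3 (0-60 4.1≤6.7, fuel economy 33≥31, price 35≤43, cargo 54≥53).
S10: dominated by S4 (0-60 8.9≤11.6, fuel economy 54≥15, price 25≤27, cargo 63≥63).
S11: dominated by S3 (0-60 4.1≤5.3, fuel economy 33≥27, price 35≤75, cargo 54≥16).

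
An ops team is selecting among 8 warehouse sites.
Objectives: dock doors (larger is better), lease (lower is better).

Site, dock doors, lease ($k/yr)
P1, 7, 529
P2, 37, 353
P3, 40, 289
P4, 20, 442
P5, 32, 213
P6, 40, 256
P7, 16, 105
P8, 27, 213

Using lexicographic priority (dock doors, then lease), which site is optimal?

First maximize dock doors: best is 40, kept {P3, P6}.
Then minimize lease: best is 256, kept {P6}.

P6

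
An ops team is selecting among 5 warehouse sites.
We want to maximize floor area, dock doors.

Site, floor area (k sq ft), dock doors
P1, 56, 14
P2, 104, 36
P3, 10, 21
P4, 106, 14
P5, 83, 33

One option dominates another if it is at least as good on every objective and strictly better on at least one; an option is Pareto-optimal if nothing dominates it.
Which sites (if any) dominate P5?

P2: floor area 104≥83, dock doors 36≥33 — dominates P5.
Others (P1, P3, P4) are each worse than P5 on at least one objective.

P2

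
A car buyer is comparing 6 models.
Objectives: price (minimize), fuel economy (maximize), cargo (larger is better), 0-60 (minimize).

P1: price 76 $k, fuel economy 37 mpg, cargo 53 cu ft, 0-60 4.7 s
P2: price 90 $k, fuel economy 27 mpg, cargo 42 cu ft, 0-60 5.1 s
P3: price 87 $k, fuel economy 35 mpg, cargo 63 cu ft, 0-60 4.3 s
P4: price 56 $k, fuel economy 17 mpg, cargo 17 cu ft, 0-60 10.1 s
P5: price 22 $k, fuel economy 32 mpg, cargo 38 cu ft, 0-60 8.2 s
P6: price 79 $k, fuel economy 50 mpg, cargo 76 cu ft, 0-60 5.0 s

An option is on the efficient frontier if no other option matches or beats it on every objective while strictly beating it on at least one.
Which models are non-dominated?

P1, P3, P5, P6

P1: not dominated.
P2: dominated by P1 (price 76≤90, fuel economy 37≥27, cargo 53≥42, 0-60 4.7≤5.1).
P3: not dominated (best 0-60).
P4: dominated by P5 (price 22≤56, fuel economy 32≥17, cargo 38≥17, 0-60 8.2≤10.1).
P5: not dominated (best price).
P6: not dominated (best fuel economy).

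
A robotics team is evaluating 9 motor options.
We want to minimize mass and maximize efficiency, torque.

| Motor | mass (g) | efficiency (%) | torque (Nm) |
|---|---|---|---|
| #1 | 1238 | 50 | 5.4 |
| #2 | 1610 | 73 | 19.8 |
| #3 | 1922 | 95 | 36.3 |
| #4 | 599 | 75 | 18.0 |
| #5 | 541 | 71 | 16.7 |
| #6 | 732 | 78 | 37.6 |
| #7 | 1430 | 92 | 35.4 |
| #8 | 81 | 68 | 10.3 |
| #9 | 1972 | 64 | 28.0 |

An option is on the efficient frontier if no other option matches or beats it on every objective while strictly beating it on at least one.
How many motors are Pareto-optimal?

#1: dominated by #4 (mass 599≤1238, efficiency 75≥50, torque 18.0≥5.4).
#2: dominated by #6 (mass 732≤1610, efficiency 78≥73, torque 37.6≥19.8).
#3: not dominated (best efficiency).
#4: not dominated.
#5: not dominated.
#6: not dominated (best torque).
#7: not dominated.
#8: not dominated (best mass).
#9: dominated by #3 (mass 1922≤1972, efficiency 95≥64, torque 36.3≥28.0).
Pareto-optimal: #3, #4, #5, #6, #7, #8 → 6.

6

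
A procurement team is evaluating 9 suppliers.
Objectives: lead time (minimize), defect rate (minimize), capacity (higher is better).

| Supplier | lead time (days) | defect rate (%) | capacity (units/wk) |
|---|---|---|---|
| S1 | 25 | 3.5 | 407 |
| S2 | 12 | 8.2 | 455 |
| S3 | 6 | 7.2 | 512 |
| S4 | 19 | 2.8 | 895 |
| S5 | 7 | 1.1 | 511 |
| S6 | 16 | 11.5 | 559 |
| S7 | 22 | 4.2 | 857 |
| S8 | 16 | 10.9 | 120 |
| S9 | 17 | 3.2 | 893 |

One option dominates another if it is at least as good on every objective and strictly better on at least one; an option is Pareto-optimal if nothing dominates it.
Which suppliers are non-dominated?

S3, S4, S5, S6, S9

S1: dominated by S4 (lead time 19≤25, defect rate 2.8≤3.5, capacity 895≥407).
S2: dominated by S3 (lead time 6≤12, defect rate 7.2≤8.2, capacity 512≥455).
S3: not dominated (best lead time).
S4: not dominated (best capacity).
S5: not dominated (best defect rate).
S6: not dominated.
S7: dominated by S4 (lead time 19≤22, defect rate 2.8≤4.2, capacity 895≥857).
S8: dominated by S2 (lead time 12≤16, defect rate 8.2≤10.9, capacity 455≥120).
S9: not dominated.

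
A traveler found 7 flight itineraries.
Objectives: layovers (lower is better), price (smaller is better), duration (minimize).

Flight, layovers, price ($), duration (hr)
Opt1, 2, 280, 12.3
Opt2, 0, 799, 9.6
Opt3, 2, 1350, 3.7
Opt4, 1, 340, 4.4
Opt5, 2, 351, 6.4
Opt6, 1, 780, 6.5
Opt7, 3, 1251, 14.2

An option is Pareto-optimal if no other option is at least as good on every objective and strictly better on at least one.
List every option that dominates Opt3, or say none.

Opt1: worse on duration (12.3 vs 3.7).
Opt2: worse on duration (9.6 vs 3.7).
Opt4: worse on duration (4.4 vs 3.7).
Opt5: worse on duration (6.4 vs 3.7).
Opt6: worse on duration (6.5 vs 3.7).
Opt7: worse on layovers (3 vs 2).
No option dominates Opt3.

none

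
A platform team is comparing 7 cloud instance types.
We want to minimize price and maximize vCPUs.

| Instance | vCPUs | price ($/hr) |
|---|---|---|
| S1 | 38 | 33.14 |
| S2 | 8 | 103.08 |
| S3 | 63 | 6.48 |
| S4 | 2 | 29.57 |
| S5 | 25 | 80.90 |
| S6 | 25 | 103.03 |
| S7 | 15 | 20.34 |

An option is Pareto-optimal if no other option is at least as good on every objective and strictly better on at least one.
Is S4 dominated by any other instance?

Yes

S3 vs S4: vCPUs 63≥2, price 6.48≤29.57 — S3 is at least as good on every objective and strictly better on at least one, so S3 dominates S4.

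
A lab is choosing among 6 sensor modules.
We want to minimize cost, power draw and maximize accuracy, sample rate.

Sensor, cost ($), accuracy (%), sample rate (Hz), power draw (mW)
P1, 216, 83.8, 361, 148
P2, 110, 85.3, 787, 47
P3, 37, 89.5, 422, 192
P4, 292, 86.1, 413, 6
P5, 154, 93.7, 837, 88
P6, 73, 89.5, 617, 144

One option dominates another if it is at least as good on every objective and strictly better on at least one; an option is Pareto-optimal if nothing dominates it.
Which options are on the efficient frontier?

P1: dominated by P2 (cost 110≤216, accuracy 85.3≥83.8, sample rate 787≥361, power draw 47≤148).
P2: not dominated.
P3: not dominated (best cost).
P4: not dominated (best power draw).
P5: not dominated (best accuracy).
P6: not dominated.

P2, P3, P4, P5, P6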